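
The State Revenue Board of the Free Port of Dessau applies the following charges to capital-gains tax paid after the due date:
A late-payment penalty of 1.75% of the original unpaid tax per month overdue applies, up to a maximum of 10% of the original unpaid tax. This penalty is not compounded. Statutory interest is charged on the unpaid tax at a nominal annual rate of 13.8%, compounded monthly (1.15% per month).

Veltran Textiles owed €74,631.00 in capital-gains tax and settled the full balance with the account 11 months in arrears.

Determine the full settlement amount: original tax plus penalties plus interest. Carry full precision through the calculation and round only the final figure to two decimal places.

Penalty (uncapped): 11 × 1.75% × €74,631.00 = €14,366.47…; cap = 10% × €74,631.00 = €7,463.10 → penalty = €7,463.10
Interest: €74,631.00 × ((1 + 0.0115)^11 − 1) = €74,631.00 × 0.1340306… = €10,002.8347…
Total = €74,631.00 + €7,463.1000 + €10,002.8347… = €92,096.93

€92,096.93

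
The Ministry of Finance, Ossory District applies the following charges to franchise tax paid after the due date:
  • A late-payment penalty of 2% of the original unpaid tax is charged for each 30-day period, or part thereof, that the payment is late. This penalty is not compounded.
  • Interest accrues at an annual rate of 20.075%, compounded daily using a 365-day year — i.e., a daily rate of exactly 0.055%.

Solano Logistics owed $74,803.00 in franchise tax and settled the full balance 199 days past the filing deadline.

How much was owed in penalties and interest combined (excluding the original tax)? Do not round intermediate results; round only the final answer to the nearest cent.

$19,121.94

Penalty periods: ⌈199/30⌉ = 7; penalty = 7 × 2% × $74,803.00 = $10,472.42
Interest: $74,803.00 × ((1 + 0.00055)^199 − 1) = $74,803.00 × 0.11563072… = $8,649.5247…
Penalties + interest = $10,472.4200 + $8,649.5247… = $19,121.94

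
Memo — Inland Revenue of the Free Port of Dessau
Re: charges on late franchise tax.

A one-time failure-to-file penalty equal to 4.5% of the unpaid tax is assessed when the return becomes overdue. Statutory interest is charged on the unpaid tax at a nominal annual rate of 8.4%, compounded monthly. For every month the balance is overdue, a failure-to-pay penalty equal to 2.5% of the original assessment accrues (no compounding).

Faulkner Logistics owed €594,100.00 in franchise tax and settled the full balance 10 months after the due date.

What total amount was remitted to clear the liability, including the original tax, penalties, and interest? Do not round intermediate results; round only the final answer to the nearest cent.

€812,281.25

Failure-to-file penalty: 4.5% × €594,100.00 = €26,734.50
Failure-to-pay penalty: 10 × 2.5% × €594,100.00 = €148,525.00
Interest (8.4%/yr ÷ 12 = 0.7%/month): €594,100.00 × ((1 + 0.007)^10 − 1) = €42,921.7457…
Total = €594,100.00 + €175,259.5000 + €42,921.7457… = €812,281.25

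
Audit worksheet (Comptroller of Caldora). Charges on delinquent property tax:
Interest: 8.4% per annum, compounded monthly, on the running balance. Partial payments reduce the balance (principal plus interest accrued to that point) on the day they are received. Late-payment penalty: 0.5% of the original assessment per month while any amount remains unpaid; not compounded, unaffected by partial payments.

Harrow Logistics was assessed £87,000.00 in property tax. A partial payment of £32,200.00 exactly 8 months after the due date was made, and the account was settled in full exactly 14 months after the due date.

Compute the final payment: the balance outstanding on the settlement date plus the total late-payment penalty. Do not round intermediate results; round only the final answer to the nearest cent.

£68,438.72

Monthly rate = 8.4% ÷ 12 = 0.7%
Balance at month 8: £87,000.0000 × (1 + 0.007)^8 = £91,993.0498…
After £32,200.00 payment: £91,993.0498… − £32,200.00 = £59,793.0498…
Balance at month 14: £59,793.0498… × (1 + 0.007)^6 = £62,348.7181…
Penalty: 14 × 0.5% × £87,000.00 = £6,090.00
Final settlement = outstanding balance + penalty = £62,348.7181… + £6,090.00 = £68,438.72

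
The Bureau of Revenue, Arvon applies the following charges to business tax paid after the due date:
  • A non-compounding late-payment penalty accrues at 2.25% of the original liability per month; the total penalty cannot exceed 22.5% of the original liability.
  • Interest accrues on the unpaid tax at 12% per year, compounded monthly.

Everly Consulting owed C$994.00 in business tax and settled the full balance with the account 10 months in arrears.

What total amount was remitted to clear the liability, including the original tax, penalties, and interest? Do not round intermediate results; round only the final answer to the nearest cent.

Penalty (uncapped): 10 × 2.25% × C$994.00 = C$223.65; cap = 22.5% × C$994.00 = C$223.65 → penalty = C$223.65
Interest (12%/yr ÷ 12 = 1%/month): C$994.00 × ((1 + 0.01)^10 − 1) = C$103.9944…
Total = C$994.00 + C$223.6500 + C$103.9944… = C$1,321.64

C$1,321.64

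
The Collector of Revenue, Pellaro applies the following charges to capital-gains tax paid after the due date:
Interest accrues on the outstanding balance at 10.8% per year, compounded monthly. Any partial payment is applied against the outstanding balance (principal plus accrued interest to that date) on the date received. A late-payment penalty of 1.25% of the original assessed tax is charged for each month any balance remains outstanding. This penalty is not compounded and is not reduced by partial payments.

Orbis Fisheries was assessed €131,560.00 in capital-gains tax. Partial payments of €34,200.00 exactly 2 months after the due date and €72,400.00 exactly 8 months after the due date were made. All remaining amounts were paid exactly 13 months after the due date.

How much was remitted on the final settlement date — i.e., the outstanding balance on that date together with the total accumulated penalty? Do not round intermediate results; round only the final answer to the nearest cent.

Monthly rate = 10.8% ÷ 12 = 0.9%
Balance at month 2: €131,560.0000 × (1 + 0.009)^2 = €133,938.7364…
After €34,200.00 payment: €133,938.7364… − €34,200.00 = €99,738.7364…
Balance at month 8: €99,738.7364… × (1 + 0.009)^6 = €105,247.2747…
After €72,400.00 payment: €105,247.2747… − €72,400.00 = €32,847.2747…
Balance at month 13: €32,847.2747… × (1 + 0.009)^5 = €34,352.2489…
Penalty: 13 × 1.25% × €131,560.00 = €21,378.50
Final settlement = outstanding balance + penalty = €34,352.2489… + €21,378.50 = €55,730.75

€55,730.75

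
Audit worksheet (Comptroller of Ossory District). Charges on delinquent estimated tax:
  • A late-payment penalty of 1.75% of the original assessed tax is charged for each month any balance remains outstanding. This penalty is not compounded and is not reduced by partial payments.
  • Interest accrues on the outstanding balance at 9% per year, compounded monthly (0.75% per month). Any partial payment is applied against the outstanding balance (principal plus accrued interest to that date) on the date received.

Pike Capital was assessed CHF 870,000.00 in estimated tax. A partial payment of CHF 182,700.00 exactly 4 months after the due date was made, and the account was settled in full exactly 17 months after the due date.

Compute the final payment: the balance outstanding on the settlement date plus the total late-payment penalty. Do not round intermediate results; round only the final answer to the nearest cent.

CHF 1,045,324.45

Balance at month 4: CHF 870,000.0000 × (1 + 0.0075)^4 = CHF 896,395.0959…
After CHF 182,700.00 payment: CHF 896,395.0959… − CHF 182,700.00 = CHF 713,695.0959…
Balance at month 17: CHF 713,695.0959… × (1 + 0.0075)^13 = CHF 786,499.4533…
Penalty: 17 × 1.75% × CHF 870,000.00 = CHF 258,825.00
Final settlement = outstanding balance + penalty = CHF 786,499.4533… + CHF 258,825.00 = CHF 1,045,324.45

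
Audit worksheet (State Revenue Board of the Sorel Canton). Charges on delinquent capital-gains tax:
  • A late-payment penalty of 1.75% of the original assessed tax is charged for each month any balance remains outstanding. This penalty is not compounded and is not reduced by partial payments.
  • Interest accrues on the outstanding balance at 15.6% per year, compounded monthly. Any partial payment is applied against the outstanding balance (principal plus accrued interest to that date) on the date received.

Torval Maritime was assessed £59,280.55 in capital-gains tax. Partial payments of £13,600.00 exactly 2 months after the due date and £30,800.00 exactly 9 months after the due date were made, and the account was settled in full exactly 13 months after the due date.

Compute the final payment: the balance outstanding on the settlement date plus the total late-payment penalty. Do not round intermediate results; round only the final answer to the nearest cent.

£35,495.84

Monthly rate = 15.6% ÷ 12 = 1.3%
Balance at month 2: £59,280.5500 × (1 + 0.013)^2 = £60,831.8627…
After £13,600.00 payment: £60,831.8627… − £13,600.00 = £47,231.8627…
Balance at month 9: £47,231.8627… × (1 + 0.013)^7 = £51,701.2676…
After £30,800.00 payment: £51,701.2676… − £30,800.00 = £20,901.2676…
Balance at month 13: £20,901.2676… × (1 + 0.013)^4 = £22,009.5117…
Penalty: 13 × 1.75% × £59,280.55 = £13,486.33…
Final settlement = outstanding balance + penalty = £22,009.5117… + £13,486.33… = £35,495.84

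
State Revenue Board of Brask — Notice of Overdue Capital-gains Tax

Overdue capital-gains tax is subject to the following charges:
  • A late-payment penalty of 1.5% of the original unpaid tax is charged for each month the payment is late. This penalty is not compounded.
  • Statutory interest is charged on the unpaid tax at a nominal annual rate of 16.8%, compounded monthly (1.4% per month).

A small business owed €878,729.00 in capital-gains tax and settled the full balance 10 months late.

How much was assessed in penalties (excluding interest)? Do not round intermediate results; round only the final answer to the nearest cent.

€131,809.35

Late-payment penalty: 10 × 1.5% × €878,729.00 = €131,809.35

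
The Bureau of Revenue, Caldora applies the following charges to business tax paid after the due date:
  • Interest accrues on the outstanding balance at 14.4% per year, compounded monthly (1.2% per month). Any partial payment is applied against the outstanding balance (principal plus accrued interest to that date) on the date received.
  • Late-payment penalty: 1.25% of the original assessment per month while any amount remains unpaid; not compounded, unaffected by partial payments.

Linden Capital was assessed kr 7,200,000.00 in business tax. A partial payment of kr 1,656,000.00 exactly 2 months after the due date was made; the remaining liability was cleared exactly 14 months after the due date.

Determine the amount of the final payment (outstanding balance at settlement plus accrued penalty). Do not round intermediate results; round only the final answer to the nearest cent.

kr 7,857,781.15

Balance at month 2: kr 7,200,000.0000 × (1 + 0.012)^2 = kr 7,373,836.8000
After kr 1,656,000.00 payment: kr 7,373,836.8000 − kr 1,656,000.00 = kr 5,717,836.8000
Balance at month 14: kr 5,717,836.8000 × (1 + 0.012)^12 = kr 6,597,781.1455…
Penalty: 14 × 1.25% × kr 7,200,000.00 = kr 1,260,000.00
Final settlement = outstanding balance + penalty = kr 6,597,781.1455… + kr 1,260,000.00 = kr 7,857,781.15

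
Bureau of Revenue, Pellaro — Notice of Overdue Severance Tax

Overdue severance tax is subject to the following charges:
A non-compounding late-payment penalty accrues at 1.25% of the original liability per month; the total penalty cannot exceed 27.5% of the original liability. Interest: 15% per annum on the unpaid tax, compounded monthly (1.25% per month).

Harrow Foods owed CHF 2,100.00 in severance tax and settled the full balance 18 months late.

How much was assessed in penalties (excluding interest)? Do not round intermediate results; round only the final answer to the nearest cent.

CHF 472.50

Penalty: 18 × 1.25% × CHF 2,100.00 = CHF 472.50 (below the 27.5% cap of CHF 577.50)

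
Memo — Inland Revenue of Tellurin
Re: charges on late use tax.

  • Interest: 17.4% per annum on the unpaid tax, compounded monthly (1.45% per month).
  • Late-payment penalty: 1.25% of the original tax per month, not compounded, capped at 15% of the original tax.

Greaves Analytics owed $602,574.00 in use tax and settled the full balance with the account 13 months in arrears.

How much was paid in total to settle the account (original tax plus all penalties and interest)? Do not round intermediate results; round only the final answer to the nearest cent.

$816,972.15

Penalty (uncapped): 13 × 1.25% × $602,574.00 = $97,918.28…; cap = 15% × $602,574.00 = $90,386.10 → penalty = $90,386.10
Interest: $602,574.00 × ((1 + 0.0145)^13 − 1) = $602,574.00 × 0.2058039… = $124,012.0518…
Total = $602,574.00 + $90,386.1000 + $124,012.0518… = $816,972.15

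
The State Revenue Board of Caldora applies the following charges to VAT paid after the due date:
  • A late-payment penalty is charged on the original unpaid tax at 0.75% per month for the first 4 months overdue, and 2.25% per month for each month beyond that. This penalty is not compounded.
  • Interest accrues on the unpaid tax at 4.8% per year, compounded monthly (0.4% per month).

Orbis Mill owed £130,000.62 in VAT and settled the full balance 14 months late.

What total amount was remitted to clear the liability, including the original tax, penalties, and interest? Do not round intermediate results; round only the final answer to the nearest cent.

£170,623.16

Penalty, months 1–4: 4 × 0.75% × £130,000.62 = £3,900.02…
Penalty, months 5–14: 10 × 2.25% × £130,000.62 = £29,250.14…
Interest: £130,000.62 × ((1 + 0.004)^14 − 1) = £130,000.62 × 0.0574796… = £7,472.3777…
Total = £130,000.62 + £33,150.1581 + £7,472.3777… = £170,623.16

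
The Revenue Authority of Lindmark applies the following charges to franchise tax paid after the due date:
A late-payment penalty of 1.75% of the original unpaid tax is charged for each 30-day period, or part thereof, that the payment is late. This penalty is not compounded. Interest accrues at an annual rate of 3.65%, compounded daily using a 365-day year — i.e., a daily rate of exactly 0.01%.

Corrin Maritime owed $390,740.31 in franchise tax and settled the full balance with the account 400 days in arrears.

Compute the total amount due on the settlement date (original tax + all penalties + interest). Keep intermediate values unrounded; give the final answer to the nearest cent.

$502,417.29

Penalty periods: ⌈400/30⌉ = 14; penalty = 14 × 1.75% × $390,740.31 = $95,731.38…
Interest: $390,740.31 × ((1 + 0.0001)^400 − 1) = $390,740.31 × 0.04080869… = $15,945.6012…
Total = $390,740.31 + $95,731.3760… + $15,945.6012… = $502,417.29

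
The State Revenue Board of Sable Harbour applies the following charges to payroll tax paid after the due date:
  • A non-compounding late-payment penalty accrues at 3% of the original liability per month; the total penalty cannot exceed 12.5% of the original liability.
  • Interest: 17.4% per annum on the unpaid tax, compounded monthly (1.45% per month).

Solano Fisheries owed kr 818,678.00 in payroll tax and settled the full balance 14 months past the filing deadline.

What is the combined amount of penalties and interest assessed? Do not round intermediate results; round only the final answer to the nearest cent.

Penalty (uncapped): 14 × 3% × kr 818,678.00 = kr 343,844.76; cap = 12.5% × kr 818,678.00 = kr 102,334.75 → penalty = kr 102,334.75
Interest: kr 818,678.00 × ((1 + 0.0145)^14 − 1) = kr 818,678.00 × 0.2232880… = kr 182,800.9818…
Penalties + interest = kr 102,334.7500 + kr 182,800.9818… = kr 285,135.73

kr 285,135.73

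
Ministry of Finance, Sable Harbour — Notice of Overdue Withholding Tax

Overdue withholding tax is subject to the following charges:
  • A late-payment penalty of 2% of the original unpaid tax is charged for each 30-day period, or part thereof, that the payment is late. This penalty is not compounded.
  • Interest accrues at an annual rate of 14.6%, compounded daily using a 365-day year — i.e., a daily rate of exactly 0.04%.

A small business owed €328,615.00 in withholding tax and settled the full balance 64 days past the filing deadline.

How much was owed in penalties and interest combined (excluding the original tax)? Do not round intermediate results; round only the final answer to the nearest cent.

Penalty periods: ⌈64/30⌉ = 3; penalty = 3 × 2% × €328,615.00 = €19,716.90
Interest: €328,615.00 × ((1 + 0.0004)^64 − 1) = €328,615.00 × 0.02592524… = €8,519.4237…
Penalties + interest = €19,716.9000 + €8,519.4237… = €28,236.32

€28,236.32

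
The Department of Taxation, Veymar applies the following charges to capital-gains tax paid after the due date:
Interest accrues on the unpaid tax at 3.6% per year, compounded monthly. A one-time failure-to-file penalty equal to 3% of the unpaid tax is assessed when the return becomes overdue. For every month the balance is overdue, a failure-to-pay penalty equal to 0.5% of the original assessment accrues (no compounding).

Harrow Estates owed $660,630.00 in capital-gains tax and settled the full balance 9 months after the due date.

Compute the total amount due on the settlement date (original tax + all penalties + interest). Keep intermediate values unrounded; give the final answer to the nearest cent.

Failure-to-file penalty: 3% × $660,630.00 = $19,818.90
Failure-to-pay penalty = 0.5% × $660,630.00 × 9 mo = $29,728.35
Interest (3.6%/yr ÷ 12 = 0.3%/month): $660,630.00 × ((1 + 0.003)^9 − 1) = $18,052.5592…
Total = $660,630.00 + $49,547.2500 + $18,052.5592… = $728,229.81

$728,229.81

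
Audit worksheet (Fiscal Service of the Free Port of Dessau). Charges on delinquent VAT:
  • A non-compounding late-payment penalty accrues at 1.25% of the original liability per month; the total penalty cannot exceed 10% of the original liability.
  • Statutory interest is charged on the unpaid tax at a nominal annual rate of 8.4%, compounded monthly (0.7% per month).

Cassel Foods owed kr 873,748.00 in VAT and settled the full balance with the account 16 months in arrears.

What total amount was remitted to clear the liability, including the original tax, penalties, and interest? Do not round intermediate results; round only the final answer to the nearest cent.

kr 1,064,291.93

Penalty (uncapped): 16 × 1.25% × kr 873,748.00 = kr 174,749.60; cap = 10% × kr 873,748.00 = kr 87,374.80 → penalty = kr 87,374.80
Interest: kr 873,748.00 × ((1 + 0.007)^16 − 1) = kr 873,748.00 × 0.1180765… = kr 103,169.1269…
Total = kr 873,748.00 + kr 87,374.8000 + kr 103,169.1269… = kr 1,064,291.93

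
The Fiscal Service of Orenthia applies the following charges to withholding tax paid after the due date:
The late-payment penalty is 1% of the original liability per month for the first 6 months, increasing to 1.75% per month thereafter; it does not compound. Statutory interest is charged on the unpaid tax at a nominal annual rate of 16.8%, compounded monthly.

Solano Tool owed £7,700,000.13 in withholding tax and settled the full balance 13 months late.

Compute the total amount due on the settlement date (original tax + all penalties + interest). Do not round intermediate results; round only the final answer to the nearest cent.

£10,630,627.55

Penalty, months 1–6: 6 × 1% × £7,700,000.13 = £462,000.01…
Penalty, months 7–13: 7 × 1.75% × £7,700,000.13 = £943,250.02…
Interest (16.8%/yr ÷ 12 = 1.4%/month): £7,700,000.13 × ((1 + 0.014)^13 − 1) = £1,525,377.3925…
Total = £7,700,000.13 + £1,405,250.0237… + £1,525,377.3925… = £10,630,627.55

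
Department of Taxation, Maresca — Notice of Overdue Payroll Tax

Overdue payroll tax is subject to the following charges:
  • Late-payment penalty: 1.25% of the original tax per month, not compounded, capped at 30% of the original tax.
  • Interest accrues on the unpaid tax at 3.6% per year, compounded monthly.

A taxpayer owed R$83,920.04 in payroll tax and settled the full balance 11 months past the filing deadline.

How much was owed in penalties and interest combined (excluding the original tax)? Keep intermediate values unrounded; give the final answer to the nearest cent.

R$14,350.28

Penalty: 11 × 1.25% × R$83,920.04 = R$11,539.01… (below the 30% cap of R$25,176.01…)
Interest (3.6%/yr ÷ 12 = 0.3%/month): R$83,920.04 × ((1 + 0.003)^11 − 1) = R$2,811.2779…
Penalties + interest = R$11,539.0055 + R$2,811.2779… = R$14,350.28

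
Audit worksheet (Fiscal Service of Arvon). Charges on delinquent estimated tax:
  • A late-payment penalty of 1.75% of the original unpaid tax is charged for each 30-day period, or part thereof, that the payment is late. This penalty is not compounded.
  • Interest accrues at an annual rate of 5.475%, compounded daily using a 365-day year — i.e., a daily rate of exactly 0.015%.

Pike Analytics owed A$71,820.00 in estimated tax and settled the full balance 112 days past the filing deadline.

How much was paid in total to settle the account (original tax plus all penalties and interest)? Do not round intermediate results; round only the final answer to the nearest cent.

Penalty periods: ⌈112/30⌉ = 4; penalty = 4 × 1.75% × A$71,820.00 = A$5,027.40
Interest: A$71,820.00 × ((1 + 0.00015)^112 − 1) = A$71,820.00 × 0.01694063… = A$1,216.6762…
Total = A$71,820.00 + A$5,027.4000 + A$1,216.6762… = A$78,064.08

A$78,064.08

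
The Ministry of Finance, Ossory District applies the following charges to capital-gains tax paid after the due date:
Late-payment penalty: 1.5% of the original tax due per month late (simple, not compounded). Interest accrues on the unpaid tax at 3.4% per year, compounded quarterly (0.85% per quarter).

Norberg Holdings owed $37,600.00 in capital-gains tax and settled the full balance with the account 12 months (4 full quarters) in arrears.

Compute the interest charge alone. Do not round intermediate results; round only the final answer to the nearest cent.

Interest: $37,600.00 × ((1 + 0.0085)^4 − 1) = $37,600.00 × 0.0344360… = $1,294.7922…

$1,294.79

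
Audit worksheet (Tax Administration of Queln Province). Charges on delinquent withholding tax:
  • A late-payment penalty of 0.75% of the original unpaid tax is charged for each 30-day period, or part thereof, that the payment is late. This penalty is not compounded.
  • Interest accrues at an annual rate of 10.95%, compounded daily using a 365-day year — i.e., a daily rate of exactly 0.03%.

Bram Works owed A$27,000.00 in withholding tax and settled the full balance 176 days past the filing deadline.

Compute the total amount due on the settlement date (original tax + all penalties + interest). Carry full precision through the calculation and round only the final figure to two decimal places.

Penalty periods: ⌈176/30⌉ = 6; penalty = 6 × 0.75% × A$27,000.00 = A$1,215.00
Interest: A$27,000.00 × ((1 + 0.0003)^176 − 1) = A$27,000.00 × 0.05421043… = A$1,463.6817…
Total = A$27,000.00 + A$1,215.0000 + A$1,463.6817… = A$29,678.68

A$29,678.68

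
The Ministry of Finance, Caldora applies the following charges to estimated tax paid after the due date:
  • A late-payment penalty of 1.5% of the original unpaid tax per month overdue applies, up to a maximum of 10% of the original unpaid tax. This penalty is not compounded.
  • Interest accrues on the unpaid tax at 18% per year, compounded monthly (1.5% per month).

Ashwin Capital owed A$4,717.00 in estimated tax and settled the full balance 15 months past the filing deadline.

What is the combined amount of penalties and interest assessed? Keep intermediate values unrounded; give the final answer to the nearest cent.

Penalty (uncapped): 15 × 1.5% × A$4,717.00 = A$1,061.33…; cap = 10% × A$4,717.00 = A$471.70 → penalty = A$471.70
Interest: A$4,717.00 × ((1 + 0.015)^15 − 1) = A$4,717.00 × 0.2502321… = A$1,180.3447…
Penalties + interest = A$471.7000 + A$1,180.3447… = A$1,652.04

A$1,652.04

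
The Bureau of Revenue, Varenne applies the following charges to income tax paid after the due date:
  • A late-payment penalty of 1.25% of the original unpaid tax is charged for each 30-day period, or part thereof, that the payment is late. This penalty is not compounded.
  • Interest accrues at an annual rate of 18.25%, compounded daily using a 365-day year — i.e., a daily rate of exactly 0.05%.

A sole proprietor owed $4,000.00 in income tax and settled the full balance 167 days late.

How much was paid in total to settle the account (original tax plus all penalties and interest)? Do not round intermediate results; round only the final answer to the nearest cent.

Penalty periods: ⌈167/30⌉ = 6; penalty = 6 × 1.25% × $4,000.00 = $300.00
Interest: $4,000.00 × ((1 + 0.0005)^167 − 1) = $4,000.00 × 0.08706253… = $348.2501…
Total = $4,000.00 + $300.0000 + $348.2501… = $4,648.25

$4,648.25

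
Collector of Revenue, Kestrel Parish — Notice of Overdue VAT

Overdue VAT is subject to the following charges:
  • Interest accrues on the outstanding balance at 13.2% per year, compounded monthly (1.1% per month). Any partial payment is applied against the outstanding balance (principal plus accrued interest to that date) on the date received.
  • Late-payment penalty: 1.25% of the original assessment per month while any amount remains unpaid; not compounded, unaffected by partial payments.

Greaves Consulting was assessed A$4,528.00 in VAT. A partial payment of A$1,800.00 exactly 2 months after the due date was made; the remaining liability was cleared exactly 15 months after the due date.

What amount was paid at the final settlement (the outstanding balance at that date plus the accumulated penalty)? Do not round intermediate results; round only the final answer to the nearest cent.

A$4,109.39

Balance at month 2: A$4,528.0000 × (1 + 0.011)^2 = A$4,628.1639…
After A$1,800.00 payment: A$4,628.1639… − A$1,800.00 = A$2,828.1639…
Balance at month 15: A$2,828.1639… × (1 + 0.011)^13 = A$3,260.3903…
Penalty: 15 × 1.25% × A$4,528.00 = A$849.00
Final settlement = outstanding balance + penalty = A$3,260.3903… + A$849.00 = A$4,109.39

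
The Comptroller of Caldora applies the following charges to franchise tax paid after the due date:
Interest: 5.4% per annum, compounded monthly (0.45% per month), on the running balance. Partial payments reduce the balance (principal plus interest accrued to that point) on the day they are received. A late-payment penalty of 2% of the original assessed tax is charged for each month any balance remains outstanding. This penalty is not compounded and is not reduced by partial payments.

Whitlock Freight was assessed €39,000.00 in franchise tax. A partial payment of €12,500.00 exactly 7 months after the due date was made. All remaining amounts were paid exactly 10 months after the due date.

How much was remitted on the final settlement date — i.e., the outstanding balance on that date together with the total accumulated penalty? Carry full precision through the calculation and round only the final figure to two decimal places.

€35,921.46

Balance at month 7: €39,000.0000 × (1 + 0.0045)^7 = €40,245.2097…
After €12,500.00 payment: €40,245.2097… − €12,500.00 = €27,745.2097…
Balance at month 10: €27,745.2097… × (1 + 0.0045)^3 = €28,121.4581…
Penalty: 10 × 2% × €39,000.00 = €7,800.00
Final settlement = outstanding balance + penalty = €28,121.4581… + €7,800.00 = €35,921.46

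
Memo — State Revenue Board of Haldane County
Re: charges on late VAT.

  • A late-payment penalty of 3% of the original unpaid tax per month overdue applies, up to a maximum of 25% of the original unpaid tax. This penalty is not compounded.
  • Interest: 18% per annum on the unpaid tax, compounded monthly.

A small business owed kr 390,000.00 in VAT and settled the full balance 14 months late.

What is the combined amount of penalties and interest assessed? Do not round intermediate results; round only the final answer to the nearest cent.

Penalty (uncapped): 14 × 3% × kr 390,000.00 = kr 163,800.00; cap = 25% × kr 390,000.00 = kr 97,500.00 → penalty = kr 97,500.00
Interest (18%/yr ÷ 12 = 1.5%/month): kr 390,000.00 × ((1 + 0.015)^14 − 1) = kr 90,384.7350…
Penalties + interest = kr 97,500.0000 + kr 90,384.7350… = kr 187,884.73

kr 187,884.73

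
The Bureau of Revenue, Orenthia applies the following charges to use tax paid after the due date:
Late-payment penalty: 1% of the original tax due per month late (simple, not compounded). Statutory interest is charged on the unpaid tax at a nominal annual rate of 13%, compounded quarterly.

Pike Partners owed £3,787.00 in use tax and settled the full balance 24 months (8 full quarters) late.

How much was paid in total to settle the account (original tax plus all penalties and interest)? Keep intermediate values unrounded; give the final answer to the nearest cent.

Late-payment penalty: 24 × 1% × £3,787.00 = £908.88
Interest (13%/yr ÷ 4 = 3.25%/quarter): £3,787.00 × ((1 + 0.0325)^8 − 1) = £1,104.2041…
Total = £3,787.00 + £908.8800 + £1,104.2041… = £5,800.08

£5,800.08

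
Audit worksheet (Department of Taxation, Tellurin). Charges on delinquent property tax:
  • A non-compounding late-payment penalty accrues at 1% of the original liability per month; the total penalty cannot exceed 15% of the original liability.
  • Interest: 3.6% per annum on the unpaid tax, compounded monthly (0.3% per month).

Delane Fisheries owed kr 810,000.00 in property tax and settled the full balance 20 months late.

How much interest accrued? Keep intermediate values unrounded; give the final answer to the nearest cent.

kr 50,010.35

Interest: kr 810,000.00 × ((1 + 0.003)^20 − 1) = kr 810,000.00 × 0.0617412… = kr 50,010.3528…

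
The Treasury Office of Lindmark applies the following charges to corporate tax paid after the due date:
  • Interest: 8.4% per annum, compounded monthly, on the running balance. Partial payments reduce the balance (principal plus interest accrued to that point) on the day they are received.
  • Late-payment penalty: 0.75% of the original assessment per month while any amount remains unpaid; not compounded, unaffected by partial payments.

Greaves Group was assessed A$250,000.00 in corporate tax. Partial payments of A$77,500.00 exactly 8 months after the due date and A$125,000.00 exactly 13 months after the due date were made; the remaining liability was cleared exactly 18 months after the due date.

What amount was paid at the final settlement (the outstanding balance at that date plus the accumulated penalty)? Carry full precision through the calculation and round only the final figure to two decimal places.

A$104,660.30

Monthly rate = 8.4% ÷ 12 = 0.7%
Balance at month 8: A$250,000.0000 × (1 + 0.007)^8 = A$264,347.8443…
After A$77,500.00 payment: A$264,347.8443… − A$77,500.00 = A$186,847.8443…
Balance at month 13: A$186,847.8443… × (1 + 0.007)^5 = A$193,479.7174…
After A$125,000.00 payment: A$193,479.7174… − A$125,000.00 = A$68,479.7174…
Balance at month 18: A$68,479.7174… × (1 + 0.007)^5 = A$70,910.2983…
Penalty: 18 × 0.75% × A$250,000.00 = A$33,750.00
Final settlement = outstanding balance + penalty = A$70,910.2983… + A$33,750.00 = A$104,660.30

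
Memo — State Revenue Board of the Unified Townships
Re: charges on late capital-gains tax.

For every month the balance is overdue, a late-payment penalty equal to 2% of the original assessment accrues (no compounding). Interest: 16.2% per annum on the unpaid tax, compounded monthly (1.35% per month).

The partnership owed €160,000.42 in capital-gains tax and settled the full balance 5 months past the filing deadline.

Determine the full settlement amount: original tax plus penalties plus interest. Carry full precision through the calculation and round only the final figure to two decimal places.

€187,096.05

Late-payment penalty: 5 × 2% × €160,000.42 = €16,000.04…
Interest: €160,000.42 × ((1 + 0.0135)^5 − 1) = €160,000.42 × 0.0693473… = €11,095.5924…
Total = €160,000.42 + €16,000.0420 + €11,095.5924… = €187,096.05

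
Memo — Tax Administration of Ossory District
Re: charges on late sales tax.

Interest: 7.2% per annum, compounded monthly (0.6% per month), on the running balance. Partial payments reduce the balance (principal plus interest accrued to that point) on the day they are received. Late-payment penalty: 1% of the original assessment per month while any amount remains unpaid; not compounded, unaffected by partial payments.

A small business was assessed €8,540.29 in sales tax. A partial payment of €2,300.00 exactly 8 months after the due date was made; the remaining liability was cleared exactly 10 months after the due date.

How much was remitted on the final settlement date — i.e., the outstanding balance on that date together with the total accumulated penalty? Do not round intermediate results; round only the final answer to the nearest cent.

€7,593.11

Balance at month 8: €8,540.2900 × (1 + 0.006)^8 = €8,958.9366…
After €2,300.00 payment: €8,958.9366… − €2,300.00 = €6,658.9366…
Balance at month 10: €6,658.9366… × (1 + 0.006)^2 = €6,739.0836…
Penalty: 10 × 1% × €8,540.29 = €854.03…
Final settlement = outstanding balance + penalty = €6,739.0836… + €854.03… = €7,593.11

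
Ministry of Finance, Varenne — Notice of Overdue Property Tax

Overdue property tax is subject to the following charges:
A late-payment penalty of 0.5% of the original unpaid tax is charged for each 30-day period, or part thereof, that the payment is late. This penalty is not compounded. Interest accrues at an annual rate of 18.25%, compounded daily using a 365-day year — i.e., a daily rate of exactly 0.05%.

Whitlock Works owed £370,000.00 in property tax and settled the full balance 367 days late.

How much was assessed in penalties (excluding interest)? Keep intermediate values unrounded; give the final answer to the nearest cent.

£24,050.00

Penalty periods: ⌈367/30⌉ = 13; penalty = 13 × 0.5% × £370,000.00 = £24,050.00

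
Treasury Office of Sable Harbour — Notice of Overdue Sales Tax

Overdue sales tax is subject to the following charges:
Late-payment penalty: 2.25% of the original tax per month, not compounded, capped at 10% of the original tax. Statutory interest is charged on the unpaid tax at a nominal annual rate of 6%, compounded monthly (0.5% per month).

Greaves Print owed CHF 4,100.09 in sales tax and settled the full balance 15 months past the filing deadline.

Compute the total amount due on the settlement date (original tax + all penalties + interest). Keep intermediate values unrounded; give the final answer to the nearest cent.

Penalty (uncapped): 15 × 2.25% × CHF 4,100.09 = CHF 1,383.78…; cap = 10% × CHF 4,100.09 = CHF 410.01… → penalty = CHF 410.01…
Interest: CHF 4,100.09 × ((1 + 0.005)^15 − 1) = CHF 4,100.09 × 0.0776827… = CHF 318.5062…
Total = CHF 4,100.09 + CHF 410.0090 + CHF 318.5062… = CHF 4,828.61

CHF 4,828.61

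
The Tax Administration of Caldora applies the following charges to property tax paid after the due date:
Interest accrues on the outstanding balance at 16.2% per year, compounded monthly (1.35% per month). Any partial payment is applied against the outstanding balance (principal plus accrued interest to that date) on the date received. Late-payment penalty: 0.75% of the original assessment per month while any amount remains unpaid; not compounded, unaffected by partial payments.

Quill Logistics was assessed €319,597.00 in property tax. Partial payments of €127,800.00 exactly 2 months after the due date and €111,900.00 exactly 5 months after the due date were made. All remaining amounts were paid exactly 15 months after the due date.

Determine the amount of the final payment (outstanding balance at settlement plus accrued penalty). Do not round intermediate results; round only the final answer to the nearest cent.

Balance at month 2: €319,597.0000 × (1 + 0.0135)^2 = €328,284.3656…
After €127,800.00 payment: €328,284.3656… − €127,800.00 = €200,484.3656…
Balance at month 5: €200,484.3656… × (1 + 0.0135)^3 = €208,714.0905…
After €111,900.00 payment: €208,714.0905… − €111,900.00 = €96,814.0905…
Balance at month 15: €96,814.0905… × (1 + 0.0135)^10 = €110,707.2595…
Penalty: 15 × 0.75% × €319,597.00 = €35,954.66…
Final settlement = outstanding balance + penalty = €110,707.2595… + €35,954.66… = €146,661.92

€146,661.92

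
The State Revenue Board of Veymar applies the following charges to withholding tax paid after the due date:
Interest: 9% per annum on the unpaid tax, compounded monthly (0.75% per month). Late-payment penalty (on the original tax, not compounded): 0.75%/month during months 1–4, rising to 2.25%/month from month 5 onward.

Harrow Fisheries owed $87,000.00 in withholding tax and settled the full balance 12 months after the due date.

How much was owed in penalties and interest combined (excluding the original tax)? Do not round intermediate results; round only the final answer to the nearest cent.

Penalty, months 1–4: 4 × 0.75% × $87,000.00 = $2,610.00
Penalty, months 5–12: 8 × 2.25% × $87,000.00 = $15,660.00
Interest: $87,000.00 × ((1 + 0.0075)^12 − 1) = $87,000.00 × 0.0938069… = $8,161.2001…
Penalties + interest = $18,270.0000 + $8,161.2001… = $26,431.20

$26,431.20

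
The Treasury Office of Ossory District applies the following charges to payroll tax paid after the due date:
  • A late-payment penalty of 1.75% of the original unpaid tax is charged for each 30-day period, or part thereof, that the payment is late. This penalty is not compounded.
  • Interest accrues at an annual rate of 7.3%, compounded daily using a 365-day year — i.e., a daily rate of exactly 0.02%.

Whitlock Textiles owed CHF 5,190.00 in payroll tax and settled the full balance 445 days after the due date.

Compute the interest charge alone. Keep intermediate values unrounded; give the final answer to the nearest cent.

Interest: CHF 5,190.00 × ((1 + 0.0002)^445 − 1) = CHF 5,190.00 × 0.09307093… = CHF 483.0381…

CHF 483.04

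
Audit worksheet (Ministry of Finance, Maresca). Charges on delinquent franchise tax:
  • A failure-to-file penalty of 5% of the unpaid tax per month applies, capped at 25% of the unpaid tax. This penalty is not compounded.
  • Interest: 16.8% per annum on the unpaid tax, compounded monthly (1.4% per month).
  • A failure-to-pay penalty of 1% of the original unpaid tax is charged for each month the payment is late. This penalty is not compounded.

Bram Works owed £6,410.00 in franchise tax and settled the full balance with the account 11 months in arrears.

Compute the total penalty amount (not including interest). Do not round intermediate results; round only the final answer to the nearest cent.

£2,307.60

Failure-to-file: 11 × 5% × £6,410.00 = £3,525.50, capped at 25% × £6,410.00 = £1,602.50
Failure-to-pay penalty: 11 × 1% × £6,410.00 = £705.10
Total penalty = £1,602.50 + £705.10 = £2,307.60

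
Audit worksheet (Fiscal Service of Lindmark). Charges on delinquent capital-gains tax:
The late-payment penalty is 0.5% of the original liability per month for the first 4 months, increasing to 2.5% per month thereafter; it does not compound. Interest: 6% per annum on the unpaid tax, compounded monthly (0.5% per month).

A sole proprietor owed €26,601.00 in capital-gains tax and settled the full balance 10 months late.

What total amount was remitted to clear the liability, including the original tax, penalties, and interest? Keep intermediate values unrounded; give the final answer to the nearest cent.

Penalty, months 1–4: 4 × 0.5% × €26,601.00 = €532.02
Penalty, months 5–10: 6 × 2.5% × €26,601.00 = €3,990.15
Interest: €26,601.00 × ((1 + 0.005)^10 − 1) = €26,601.00 × 0.0511401… = €1,360.3787…
Total = €26,601.00 + €4,522.1700 + €1,360.3787… = €32,483.55

€32,483.55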